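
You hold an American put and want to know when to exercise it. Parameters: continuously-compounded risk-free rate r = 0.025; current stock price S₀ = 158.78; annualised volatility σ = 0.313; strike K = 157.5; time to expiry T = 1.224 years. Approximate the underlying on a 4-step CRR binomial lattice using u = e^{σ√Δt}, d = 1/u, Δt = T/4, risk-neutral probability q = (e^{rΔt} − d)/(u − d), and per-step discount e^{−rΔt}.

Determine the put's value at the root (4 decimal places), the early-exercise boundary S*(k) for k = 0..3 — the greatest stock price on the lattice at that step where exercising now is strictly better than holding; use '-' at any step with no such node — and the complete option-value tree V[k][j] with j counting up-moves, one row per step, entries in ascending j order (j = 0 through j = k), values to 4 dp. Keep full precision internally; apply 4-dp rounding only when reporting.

price = 18.1775
boundary = - - 112.3067 133.5367
tree:
18.1775
29.2606 6.4086
45.1933 12.3924 0.0000
63.0481 23.9633 0.0000 0.0000
78.0643 45.1933 0.0000 0.0000 0.0000

params: Δt=0.30600 u=1.18904 d=0.84102 q=0.47889 e^(-rΔt)=0.99238
t_4 payoffs: 78.0643 45.1933 0.0000 0.0000 0.0000
t_3: node(3,0) S=94.4519 payoff=63.0481 vs cont=61.8478 → 63.0481 [stop]  node(3,1) S=133.5367 payoff=23.9633 vs cont=23.3713 → 23.9633 [stop]  node(3,2) S=188.7952 payoff=0.0000 vs cont=0.0000 → 0.0000 [wait]  node(3,3) S=266.9199 payoff=0.0000 vs cont=0.0000 → 0.0000 [wait]  ⇒ S*(3)=133.5367
t_2: node(2,0) S=112.3067 payoff=45.1933 vs cont=43.9930 → 45.1933 [stop]  node(2,1) S=158.7800 payoff=0.0000 vs cont=12.3924 → 12.3924 [wait]  node(2,2) S=224.4843 payoff=0.0000 vs cont=0.0000 → 0.0000 [wait]  ⇒ S*(2)=112.3067
t_1: node(1,0) S=133.5367 payoff=23.9633 vs cont=29.2606 → 29.2606 [wait]  node(1,1) S=188.7952 payoff=0.0000 vs cont=6.4086 → 6.4086 [wait]  ⇒ S*(1)=-
t_0: node(0,0) S=158.7800 payoff=0.0000 vs cont=18.1775 → 18.1775 [wait]  ⇒ S*(0)=-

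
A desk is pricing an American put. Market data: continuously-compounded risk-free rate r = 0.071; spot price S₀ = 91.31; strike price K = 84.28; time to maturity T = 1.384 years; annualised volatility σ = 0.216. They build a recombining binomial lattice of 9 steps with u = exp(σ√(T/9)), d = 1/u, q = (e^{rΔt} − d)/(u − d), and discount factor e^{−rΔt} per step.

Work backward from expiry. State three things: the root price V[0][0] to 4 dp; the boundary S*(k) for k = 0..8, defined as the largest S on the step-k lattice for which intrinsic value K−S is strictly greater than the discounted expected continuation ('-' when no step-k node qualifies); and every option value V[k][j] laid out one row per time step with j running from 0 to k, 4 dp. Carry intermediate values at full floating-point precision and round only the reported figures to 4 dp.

params: Δt=0.15378 u=1.08839 d=0.91878 q=0.54356 e^(-rΔt)=0.98914
t_9 payoffs: 41.6768 33.8121 24.4957 13.4594 0.3858 0.0000 0.0000 0.0000 0.0000 0.0000
t_8: node(8,0) S=46.3691 payoff=37.9109 vs cont=36.9957 → 37.9109 [stop]  node(8,1) S=54.9289 payoff=29.3511 vs cont=28.4359 → 29.3511 [stop]  node(8,2) S=65.0689 payoff=19.2111 vs cont=18.2959 → 19.2111 [stop]  node(8,3) S=77.0808 payoff=7.1992 vs cont=6.2841 → 7.1992 [stop]  node(8,4) S=91.3100 payoff=0.0000 vs cont=0.1742 → 0.1742 [wait]  node(8,5) S=108.1660 payoff=0.0000 vs cont=0.0000 → 0.0000 [wait]  node(8,6) S=128.1336 payoff=0.0000 vs cont=0.0000 → 0.0000 [wait]  node(8,7) S=151.7873 payoff=0.0000 vs cont=0.0000 → 0.0000 [wait]  node(8,8) S=179.8075 payoff=0.0000 vs cont=0.0000 → 0.0000 [wait]  ⇒ S*(8)=77.0808
t_7: node(7,0) S=50.4679 payoff=33.8121 vs cont=32.8969 → 33.8121 [stop]  node(7,1) S=59.7843 payoff=24.4957 vs cont=23.5805 → 24.4957 [stop]  node(7,2) S=70.8206 payoff=13.4594 vs cont=12.5442 → 13.4594 [stop]  node(7,3) S=83.8942 payoff=0.3858 vs cont=3.3440 → 3.3440 [wait]  node(7,4) S=99.3813 payoff=0.0000 vs cont=0.0786 → 0.0786 [wait]  node(7,5) S=117.7272 payoff=0.0000 vs cont=0.0000 → 0.0000 [wait]  node(7,6) S=139.4599 payoff=0.0000 vs cont=0.0000 → 0.0000 [wait]  node(7,7) S=165.2044 payoff=0.0000 vs cont=0.0000 → 0.0000 [wait]  ⇒ S*(7)=70.8206
t_6: node(6,0) S=54.9289 payoff=29.3511 vs cont=28.4359 → 29.3511 [stop]  node(6,1) S=65.0689 payoff=19.2111 vs cont=18.2959 → 19.2111 [stop]  node(6,2) S=77.0808 payoff=7.1992 vs cont=7.8746 → 7.8746 [wait]  node(6,3) S=91.3100 payoff=0.0000 vs cont=1.5520 → 1.5520 [wait]  node(6,4) S=108.1660 payoff=0.0000 vs cont=0.0355 → 0.0355 [wait]  node(6,5) S=128.1336 payoff=0.0000 vs cont=0.0000 → 0.0000 [wait]  node(6,6) S=151.7873 payoff=0.0000 vs cont=0.0000 → 0.0000 [wait]  ⇒ S*(6)=65.0689
t_5: node(5,0) S=59.7843 payoff=24.4957 vs cont=23.5805 → 24.4957 [stop]  node(5,1) S=70.8206 payoff=13.4594 vs cont=12.9073 → 13.4594 [stop]  node(5,2) S=83.8942 payoff=0.3858 vs cont=4.3897 → 4.3897 [wait]  node(5,3) S=99.3813 payoff=0.0000 vs cont=0.7198 → 0.7198 [wait]  node(5,4) S=117.7272 payoff=0.0000 vs cont=0.0160 → 0.0160 [wait]  node(5,5) S=139.4599 payoff=0.0000 vs cont=0.0000 → 0.0000 [wait]  ⇒ S*(5)=70.8206
t_4: node(4,0) S=65.0689 payoff=19.2111 vs cont=18.2959 → 19.2111 [stop]  node(4,1) S=77.0808 payoff=7.1992 vs cont=8.4368 → 8.4368 [wait]  node(4,2) S=91.3100 payoff=0.0000 vs cont=2.3689 → 2.3689 [wait]  node(4,3) S=108.1660 payoff=0.0000 vs cont=0.3336 → 0.3336 [wait]  node(4,4) S=128.1336 payoff=0.0000 vs cont=0.0072 → 0.0072 [wait]  ⇒ S*(4)=65.0689
t_3: node(3,0) S=70.8206 payoff=13.4594 vs cont=13.2096 → 13.4594 [stop]  node(3,1) S=83.8942 payoff=0.3858 vs cont=5.0827 → 5.0827 [wait]  node(3,2) S=99.3813 payoff=0.0000 vs cont=1.2489 → 1.2489 [wait]  node(3,3) S=117.7272 payoff=0.0000 vs cont=0.1545 → 0.1545 [wait]  ⇒ S*(3)=70.8206
t_2: node(2,0) S=77.0808 payoff=7.1992 vs cont=8.8094 → 8.8094 [wait]  node(2,1) S=91.3100 payoff=0.0000 vs cont=2.9662 → 2.9662 [wait]  node(2,2) S=108.1660 payoff=0.0000 vs cont=0.6469 → 0.6469 [wait]  ⇒ S*(2)=-
t_1: node(1,0) S=83.8942 payoff=0.3858 vs cont=5.5721 → 5.5721 [wait]  node(1,1) S=99.3813 payoff=0.0000 vs cont=1.6870 → 1.6870 [wait]  ⇒ S*(1)=-
t_0: node(0,0) S=91.3100 payoff=0.0000 vs cont=3.4227 → 3.4227 [wait]  ⇒ S*(0)=-

price = 3.4227
boundary = - - - 70.8206 65.0689 70.8206 65.0689 70.8206 77.0808
tree:
3.4227
5.5721 1.6870
8.8094 2.9662 0.6469
13.4594 5.0827 1.2489 0.1545
19.2111 8.4368 2.3689 0.3336 0.0072
24.4957 13.4594 4.3897 0.7198 0.0160 0.0000
29.3511 19.2111 7.8746 1.5520 0.0355 0.0000 0.0000
33.8121 24.4957 13.4594 3.3440 0.0786 0.0000 0.0000 0.0000
37.9109 29.3511 19.2111 7.1992 0.1742 0.0000 0.0000 0.0000 0.0000
41.6768 33.8121 24.4957 13.4594 0.3858 0.0000 0.0000 0.0000 0.0000 0.0000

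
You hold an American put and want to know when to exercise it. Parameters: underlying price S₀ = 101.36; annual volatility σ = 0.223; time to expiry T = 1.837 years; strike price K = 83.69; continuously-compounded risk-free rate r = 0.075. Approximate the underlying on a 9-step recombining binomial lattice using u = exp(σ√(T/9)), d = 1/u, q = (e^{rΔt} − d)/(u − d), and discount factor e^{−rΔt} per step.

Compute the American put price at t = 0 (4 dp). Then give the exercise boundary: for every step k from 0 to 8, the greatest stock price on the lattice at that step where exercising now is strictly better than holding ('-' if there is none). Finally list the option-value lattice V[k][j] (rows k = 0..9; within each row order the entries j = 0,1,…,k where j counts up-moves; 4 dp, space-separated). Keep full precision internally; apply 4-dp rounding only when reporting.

price = 2.1839
boundary = - - - - 67.7405 61.2483 67.7405 61.2483 67.7405
tree:
2.1839
3.7425 0.9763
6.2550 1.8019 0.3316
10.1562 3.2544 0.6700 0.0653
15.9495 5.7247 1.3346 0.1478 0.0000
22.4417 9.7489 2.6091 0.3344 0.0000 0.0000
28.3117 15.9495 4.9743 0.7568 0.0000 0.0000 0.0000
33.6191 22.4417 9.1522 1.7125 0.0000 0.0000 0.0000 0.0000
38.4179 28.3117 15.9495 3.8752 0.0000 0.0000 0.0000 0.0000 0.0000
42.7567 33.6191 22.4417 8.7691 0.0000 0.0000 0.0000 0.0000 0.0000 0.0000

params: Δt=0.20411 u=1.10600 d=0.90416 q=0.55126 e^(-rΔt)=0.98481
t_9 payoffs: 42.7567 33.6191 22.4417 8.7691 0.0000 0.0000 0.0000 0.0000 0.0000 0.0000
t_8: node(8,0) S=45.2721 payoff=38.4179 vs cont=37.1465 → 38.4179 [stop]  node(8,1) S=55.3783 payoff=28.3117 vs cont=27.0403 → 28.3117 [stop]  node(8,2) S=67.7405 payoff=15.9495 vs cont=14.6781 → 15.9495 [stop]  node(8,3) S=82.8624 payoff=0.8276 vs cont=3.8752 → 3.8752 [wait]  node(8,4) S=101.3600 payoff=0.0000 vs cont=0.0000 → 0.0000 [wait]  node(8,5) S=123.9868 payoff=0.0000 vs cont=0.0000 → 0.0000 [wait]  node(8,6) S=151.6647 payoff=0.0000 vs cont=0.0000 → 0.0000 [wait]  node(8,7) S=185.5212 payoff=0.0000 vs cont=0.0000 → 0.0000 [wait]  node(8,8) S=226.9355 payoff=0.0000 vs cont=0.0000 → 0.0000 [wait]  ⇒ S*(8)=67.7405
t_7: node(7,0) S=50.0709 payoff=33.6191 vs cont=32.3477 → 33.6191 [stop]  node(7,1) S=61.2483 payoff=22.4417 vs cont=21.1703 → 22.4417 [stop]  node(7,2) S=74.9209 payoff=8.7691 vs cont=9.1522 → 9.1522 [wait]  node(7,3) S=91.6457 payoff=0.0000 vs cont=1.7125 → 1.7125 [wait]  node(7,4) S=112.1040 payoff=0.0000 vs cont=0.0000 → 0.0000 [wait]  node(7,5) S=137.1292 payoff=0.0000 vs cont=0.0000 → 0.0000 [wait]  node(7,6) S=167.7409 payoff=0.0000 vs cont=0.0000 → 0.0000 [wait]  node(7,7) S=205.1861 payoff=0.0000 vs cont=0.0000 → 0.0000 [wait]  ⇒ S*(7)=61.2483
t_6: node(6,0) S=55.3783 payoff=28.3117 vs cont=27.0403 → 28.3117 [stop]  node(6,1) S=67.7405 payoff=15.9495 vs cont=14.8861 → 15.9495 [stop]  node(6,2) S=82.8624 payoff=0.8276 vs cont=4.9743 → 4.9743 [wait]  node(6,3) S=101.3600 payoff=0.0000 vs cont=0.7568 → 0.7568 [wait]  node(6,4) S=123.9868 payoff=0.0000 vs cont=0.0000 → 0.0000 [wait]  node(6,5) S=151.6647 payoff=0.0000 vs cont=0.0000 → 0.0000 [wait]  node(6,6) S=185.5212 payoff=0.0000 vs cont=0.0000 → 0.0000 [wait]  ⇒ S*(6)=67.7405
t_5: node(5,0) S=61.2483 payoff=22.4417 vs cont=21.1703 → 22.4417 [stop]  node(5,1) S=74.9209 payoff=8.7691 vs cont=9.7489 → 9.7489 [wait]  node(5,2) S=91.6457 payoff=0.0000 vs cont=2.6091 → 2.6091 [wait]  node(5,3) S=112.1040 payoff=0.0000 vs cont=0.3344 → 0.3344 [wait]  node(5,4) S=137.1292 payoff=0.0000 vs cont=0.0000 → 0.0000 [wait]  node(5,5) S=167.7409 payoff=0.0000 vs cont=0.0000 → 0.0000 [wait]  ⇒ S*(5)=61.2483
t_4: node(4,0) S=67.7405 payoff=15.9495 vs cont=15.2100 → 15.9495 [stop]  node(4,1) S=82.8624 payoff=0.8276 vs cont=5.7247 → 5.7247 [wait]  node(4,2) S=101.3600 payoff=0.0000 vs cont=1.3346 → 1.3346 [wait]  node(4,3) S=123.9868 payoff=0.0000 vs cont=0.1478 → 0.1478 [wait]  node(4,4) S=151.6647 payoff=0.0000 vs cont=0.0000 → 0.0000 [wait]  ⇒ S*(4)=67.7405
t_3: node(3,0) S=74.9209 payoff=8.7691 vs cont=10.1562 → 10.1562 [wait]  node(3,1) S=91.6457 payoff=0.0000 vs cont=3.2544 → 3.2544 [wait]  node(3,2) S=112.1040 payoff=0.0000 vs cont=0.6700 → 0.6700 [wait]  node(3,3) S=137.1292 payoff=0.0000 vs cont=0.0653 → 0.0653 [wait]  ⇒ S*(3)=-
t_2: node(2,0) S=82.8624 payoff=0.8276 vs cont=6.2550 → 6.2550 [wait]  node(2,1) S=101.3600 payoff=0.0000 vs cont=1.8019 → 1.8019 [wait]  node(2,2) S=123.9868 payoff=0.0000 vs cont=0.3316 → 0.3316 [wait]  ⇒ S*(2)=-
t_1: node(1,0) S=91.6457 payoff=0.0000 vs cont=3.7425 → 3.7425 [wait]  node(1,1) S=112.1040 payoff=0.0000 vs cont=0.9763 → 0.9763 [wait]  ⇒ S*(1)=-
t_0: node(0,0) S=101.3600 payoff=0.0000 vs cont=2.1839 → 2.1839 [wait]  ⇒ S*(0)=-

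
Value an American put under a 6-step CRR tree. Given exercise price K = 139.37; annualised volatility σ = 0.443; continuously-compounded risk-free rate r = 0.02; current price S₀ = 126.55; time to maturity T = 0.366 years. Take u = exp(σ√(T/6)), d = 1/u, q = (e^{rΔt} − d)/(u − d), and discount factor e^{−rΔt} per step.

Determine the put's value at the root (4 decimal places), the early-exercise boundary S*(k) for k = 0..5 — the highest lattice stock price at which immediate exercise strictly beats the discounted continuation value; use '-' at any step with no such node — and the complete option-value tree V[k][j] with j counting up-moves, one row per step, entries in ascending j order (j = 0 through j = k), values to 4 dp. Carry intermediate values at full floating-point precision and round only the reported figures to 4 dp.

price = 21.4711
boundary = - - - 91.1402 101.6781 113.4344
tree:
21.4711
29.2149 13.0775
38.3276 19.3475 6.2703
48.2298 27.6222 10.3692 1.8143
57.6756 37.6919 16.7068 3.4815 0.0000
66.1424 48.2298 25.9356 6.6808 0.0000 0.0000
73.7317 57.6756 37.6919 12.8200 0.0000 0.0000 0.0000

Δt=0.06100  u=1.11562  d=0.89636  q=0.47824  discount=0.99878
step 6 (expiry): payoffs max(K−S,0) = 73.7317 57.6756 37.6919 12.8200 0.0000 0.0000 0.0000
step 5: (k=5,j=0): S=73.2276, (K−S)⁺=66.1424, hold=65.9724 ⇒ V=66.1424 exercise | (k=5,j=1): S=91.1402, (K−S)⁺=48.2298, hold=48.0599 ⇒ V=48.2298 exercise | (k=5,j=2): S=113.4344, (K−S)⁺=25.9356, hold=25.7657 ⇒ V=25.9356 exercise | (k=5,j=3): S=141.1821, (K−S)⁺=0.0000, hold=6.6808 ⇒ V=6.6808 continue | (k=5,j=4): S=175.7173, (K−S)⁺=0.0000, hold=0.0000 ⇒ V=0.0000 continue | (k=5,j=5): S=218.7003, (K−S)⁺=0.0000, hold=0.0000 ⇒ V=0.0000 continue  boundary S*=113.4344
step 4: (k=4,j=0): S=81.6944, (K−S)⁺=57.6756, hold=57.5056 ⇒ V=57.6756 exercise | (k=4,j=1): S=101.6781, (K−S)⁺=37.6919, hold=37.5220 ⇒ V=37.6919 exercise | (k=4,j=2): S=126.5500, (K−S)⁺=12.8200, hold=16.7068 ⇒ V=16.7068 continue | (k=4,j=3): S=157.5060, (K−S)⁺=0.0000, hold=3.4815 ⇒ V=3.4815 continue | (k=4,j=4): S=196.0342, (K−S)⁺=0.0000, hold=0.0000 ⇒ V=0.0000 continue  boundary S*=101.6781
step 3: (k=3,j=0): S=91.1402, (K−S)⁺=48.2298, hold=48.0599 ⇒ V=48.2298 exercise | (k=3,j=1): S=113.4344, (K−S)⁺=25.9356, hold=27.6222 ⇒ V=27.6222 continue | (k=3,j=2): S=141.1821, (K−S)⁺=0.0000, hold=10.3692 ⇒ V=10.3692 continue | (k=3,j=3): S=175.7173, (K−S)⁺=0.0000, hold=1.8143 ⇒ V=1.8143 continue  boundary S*=91.1402
step 2: (k=2,j=0): S=101.6781, (K−S)⁺=37.6919, hold=38.3276 ⇒ V=38.3276 continue | (k=2,j=1): S=126.5500, (K−S)⁺=12.8200, hold=19.3475 ⇒ V=19.3475 continue | (k=2,j=2): S=157.5060, (K−S)⁺=0.0000, hold=6.2703 ⇒ V=6.2703 continue  boundary S*=-
step 1: (k=1,j=0): S=113.4344, (K−S)⁺=25.9356, hold=29.2149 ⇒ V=29.2149 continue | (k=1,j=1): S=141.1821, (K−S)⁺=0.0000, hold=13.0775 ⇒ V=13.0775 continue  boundary S*=-
step 0: (k=0,j=0): S=126.5500, (K−S)⁺=12.8200, hold=21.4711 ⇒ V=21.4711 continue  boundary S*=-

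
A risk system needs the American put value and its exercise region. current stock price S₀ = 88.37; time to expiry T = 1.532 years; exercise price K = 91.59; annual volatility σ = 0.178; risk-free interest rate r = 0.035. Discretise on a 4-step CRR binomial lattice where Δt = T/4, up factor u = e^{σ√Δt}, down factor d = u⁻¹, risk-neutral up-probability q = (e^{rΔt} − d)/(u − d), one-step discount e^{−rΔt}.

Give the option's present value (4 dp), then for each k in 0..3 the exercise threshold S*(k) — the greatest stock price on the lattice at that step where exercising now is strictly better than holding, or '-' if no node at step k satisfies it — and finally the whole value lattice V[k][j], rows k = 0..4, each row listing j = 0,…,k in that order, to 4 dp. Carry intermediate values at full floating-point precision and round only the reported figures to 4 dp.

price = 7.7226
boundary = - - 70.8961 79.1523
tree:
7.7226
12.9470 3.3518
20.6939 6.5036 0.6819
28.0890 12.4377 1.4818 0.0000
34.7127 20.6939 3.2200 0.0000 0.0000

params: Δt=0.38300 u=1.11646 d=0.89569 q=0.53362 e^(-rΔt)=0.98668
t_4 payoffs: 34.7127 20.6939 3.2200 0.0000 0.0000
t_3: node(3,0) S=63.5010 payoff=28.0890 vs cont=26.8694 → 28.0890 [stop]  node(3,1) S=79.1523 payoff=12.4377 vs cont=11.2181 → 12.4377 [stop]  node(3,2) S=98.6612 payoff=0.0000 vs cont=1.4818 → 1.4818 [wait]  node(3,3) S=122.9784 payoff=0.0000 vs cont=0.0000 → 0.0000 [wait]  ⇒ S*(3)=79.1523
t_2: node(2,0) S=70.8961 payoff=20.6939 vs cont=19.4744 → 20.6939 [stop]  node(2,1) S=88.3700 payoff=3.2200 vs cont=6.5036 → 6.5036 [wait]  node(2,2) S=110.1508 payoff=0.0000 vs cont=0.6819 → 0.6819 [wait]  ⇒ S*(2)=70.8961
t_1: node(1,0) S=79.1523 payoff=12.4377 vs cont=12.9470 → 12.9470 [wait]  node(1,1) S=98.6612 payoff=0.0000 vs cont=3.3518 → 3.3518 [wait]  ⇒ S*(1)=-
t_0: node(0,0) S=88.3700 payoff=3.2200 vs cont=7.7226 → 7.7226 [wait]  ⇒ S*(0)=-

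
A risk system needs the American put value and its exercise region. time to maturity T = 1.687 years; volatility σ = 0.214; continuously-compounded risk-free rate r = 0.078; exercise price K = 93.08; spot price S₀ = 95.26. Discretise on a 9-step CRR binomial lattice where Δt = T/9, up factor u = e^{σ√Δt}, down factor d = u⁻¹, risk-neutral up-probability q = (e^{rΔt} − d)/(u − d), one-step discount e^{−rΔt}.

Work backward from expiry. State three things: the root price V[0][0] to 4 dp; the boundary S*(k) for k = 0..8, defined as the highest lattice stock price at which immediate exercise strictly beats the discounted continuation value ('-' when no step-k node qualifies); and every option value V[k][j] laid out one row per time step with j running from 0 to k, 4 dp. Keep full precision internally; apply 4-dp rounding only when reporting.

Δt=0.18744  u=1.09708  d=0.91151  q=0.55622  discount=0.98549
step 9 (expiry): payoffs max(K−S,0) = 51.7019 43.2781 33.1393 20.9365 6.2494 0.0000 0.0000 0.0000 0.0000 0.0000
step 8: (k=8,j=0): S=45.3950, (K−S)⁺=47.6850, hold=46.3340 ⇒ V=47.6850 exercise | (k=8,j=1): S=54.6366, (K−S)⁺=38.4434, hold=37.0924 ⇒ V=38.4434 exercise | (k=8,j=2): S=65.7596, (K−S)⁺=27.3204, hold=25.9694 ⇒ V=27.3204 exercise | (k=8,j=3): S=79.1471, (K−S)⁺=13.9329, hold=12.5819 ⇒ V=13.9329 exercise | (k=8,j=4): S=95.2600, (K−S)⁺=0.0000, hold=2.7331 ⇒ V=2.7331 continue | (k=8,j=5): S=114.6532, (K−S)⁺=0.0000, hold=0.0000 ⇒ V=0.0000 continue | (k=8,j=6): S=137.9945, (K−S)⁺=0.0000, hold=0.0000 ⇒ V=0.0000 continue | (k=8,j=7): S=166.0877, (K−S)⁺=0.0000, hold=0.0000 ⇒ V=0.0000 continue | (k=8,j=8): S=199.9001, (K−S)⁺=0.0000, hold=0.0000 ⇒ V=0.0000 continue  boundary S*=79.1471
step 7: (k=7,j=0): S=49.8019, (K−S)⁺=43.2781, hold=41.9271 ⇒ V=43.2781 exercise | (k=7,j=1): S=59.9407, (K−S)⁺=33.1393, hold=31.7883 ⇒ V=33.1393 exercise | (k=7,j=2): S=72.1435, (K−S)⁺=20.9365, hold=19.5855 ⇒ V=20.9365 exercise | (k=7,j=3): S=86.8306, (K−S)⁺=6.2494, hold=7.5915 ⇒ V=7.5915 continue | (k=7,j=4): S=104.5077, (K−S)⁺=0.0000, hold=1.1953 ⇒ V=1.1953 continue | (k=7,j=5): S=125.7836, (K−S)⁺=0.0000, hold=0.0000 ⇒ V=0.0000 continue | (k=7,j=6): S=151.3909, (K−S)⁺=0.0000, hold=0.0000 ⇒ V=0.0000 continue | (k=7,j=7): S=182.2113, (K−S)⁺=0.0000, hold=0.0000 ⇒ V=0.0000 continue  boundary S*=72.1435
step 6: (k=6,j=0): S=54.6366, (K−S)⁺=38.4434, hold=37.0924 ⇒ V=38.4434 exercise | (k=6,j=1): S=65.7596, (K−S)⁺=27.3204, hold=25.9694 ⇒ V=27.3204 exercise | (k=6,j=2): S=79.1471, (K−S)⁺=13.9329, hold=13.3176 ⇒ V=13.9329 exercise | (k=6,j=3): S=95.2600, (K−S)⁺=0.0000, hold=3.9752 ⇒ V=3.9752 continue | (k=6,j=4): S=114.6532, (K−S)⁺=0.0000, hold=0.5227 ⇒ V=0.5227 continue | (k=6,j=5): S=137.9945, (K−S)⁺=0.0000, hold=0.0000 ⇒ V=0.0000 continue | (k=6,j=6): S=166.0877, (K−S)⁺=0.0000, hold=0.0000 ⇒ V=0.0000 continue  boundary S*=79.1471
step 5: (k=5,j=0): S=59.9407, (K−S)⁺=33.1393, hold=31.7883 ⇒ V=33.1393 exercise | (k=5,j=1): S=72.1435, (K−S)⁺=20.9365, hold=19.5855 ⇒ V=20.9365 exercise | (k=5,j=2): S=86.8306, (K−S)⁺=6.2494, hold=8.2724 ⇒ V=8.2724 continue | (k=5,j=3): S=104.5077, (K−S)⁺=0.0000, hold=2.0251 ⇒ V=2.0251 continue | (k=5,j=4): S=125.7836, (K−S)⁺=0.0000, hold=0.2286 ⇒ V=0.2286 continue | (k=5,j=5): S=151.3909, (K−S)⁺=0.0000, hold=0.0000 ⇒ V=0.0000 continue  boundary S*=72.1435
step 4: (k=4,j=0): S=65.7596, (K−S)⁺=27.3204, hold=25.9694 ⇒ V=27.3204 exercise | (k=4,j=1): S=79.1471, (K−S)⁺=13.9329, hold=13.6908 ⇒ V=13.9329 exercise | (k=4,j=2): S=95.2600, (K−S)⁺=0.0000, hold=4.7279 ⇒ V=4.7279 continue | (k=4,j=3): S=114.6532, (K−S)⁺=0.0000, hold=1.0110 ⇒ V=1.0110 continue | (k=4,j=4): S=137.9945, (K−S)⁺=0.0000, hold=0.1000 ⇒ V=0.1000 continue  boundary S*=79.1471
step 3: (k=3,j=0): S=72.1435, (K−S)⁺=20.9365, hold=19.5855 ⇒ V=20.9365 exercise | (k=3,j=1): S=86.8306, (K−S)⁺=6.2494, hold=8.6850 ⇒ V=8.6850 continue | (k=3,j=2): S=104.5077, (K−S)⁺=0.0000, hold=2.6218 ⇒ V=2.6218 continue | (k=3,j=3): S=125.7836, (K−S)⁺=0.0000, hold=0.4969 ⇒ V=0.4969 continue  boundary S*=72.1435
step 2: (k=2,j=0): S=79.1471, (K−S)⁺=13.9329, hold=13.9170 ⇒ V=13.9329 exercise | (k=2,j=1): S=95.2600, (K−S)⁺=0.0000, hold=5.2354 ⇒ V=5.2354 continue | (k=2,j=2): S=114.6532, (K−S)⁺=0.0000, hold=1.4190 ⇒ V=1.4190 continue  boundary S*=79.1471
step 1: (k=1,j=0): S=86.8306, (K−S)⁺=6.2494, hold=8.9632 ⇒ V=8.9632 continue | (k=1,j=1): S=104.5077, (K−S)⁺=0.0000, hold=3.0675 ⇒ V=3.0675 continue  boundary S*=-
step 0: (k=0,j=0): S=95.2600, (K−S)⁺=0.0000, hold=5.6013 ⇒ V=5.6013 continue  boundary S*=-

price = 5.6013
boundary = - - 79.1471 72.1435 79.1471 72.1435 79.1471 72.1435 79.1471
tree:
5.6013
8.9632 3.0675
13.9329 5.2354 1.4190
20.9365 8.6850 2.6218 0.4969
27.3204 13.9329 4.7279 1.0110 0.1000
33.1393 20.9365 8.2724 2.0251 0.2286 0.0000
38.4434 27.3204 13.9329 3.9752 0.5227 0.0000 0.0000
43.2781 33.1393 20.9365 7.5915 1.1953 0.0000 0.0000 0.0000
47.6850 38.4434 27.3204 13.9329 2.7331 0.0000 0.0000 0.0000 0.0000
51.7019 43.2781 33.1393 20.9365 6.2494 0.0000 0.0000 0.0000 0.0000 0.0000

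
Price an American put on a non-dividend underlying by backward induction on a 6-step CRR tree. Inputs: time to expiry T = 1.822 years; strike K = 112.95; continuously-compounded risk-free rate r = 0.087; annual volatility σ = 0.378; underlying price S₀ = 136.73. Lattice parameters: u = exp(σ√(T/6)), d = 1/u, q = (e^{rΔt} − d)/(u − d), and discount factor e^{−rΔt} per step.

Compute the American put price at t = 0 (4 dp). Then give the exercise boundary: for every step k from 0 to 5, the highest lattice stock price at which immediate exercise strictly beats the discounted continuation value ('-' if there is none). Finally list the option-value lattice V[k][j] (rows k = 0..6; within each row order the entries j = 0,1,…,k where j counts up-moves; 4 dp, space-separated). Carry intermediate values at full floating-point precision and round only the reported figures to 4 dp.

params: Δt=0.30367 u=1.23158 d=0.81196 q=0.51191 e^(-rΔt)=0.97393
t_6 payoffs: 73.7685 53.5196 22.8061 0.0000 0.0000 0.0000 0.0000
t_5: node(5,0) S=48.2553 payoff=64.6947 vs cont=61.7498 → 64.6947 [stop]  node(5,1) S=73.1935 payoff=39.7565 vs cont=36.8115 → 39.7565 [stop]  node(5,2) S=111.0197 payoff=1.9303 vs cont=10.8412 → 10.8412 [wait]  node(5,3) S=168.3944 payoff=0.0000 vs cont=0.0000 → 0.0000 [wait]  node(5,4) S=255.4201 payoff=0.0000 vs cont=0.0000 → 0.0000 [wait]  node(5,5) S=387.4205 payoff=0.0000 vs cont=0.0000 → 0.0000 [wait]  ⇒ S*(5)=73.1935
t_4: node(4,0) S=59.4304 payoff=53.5196 vs cont=50.5746 → 53.5196 [stop]  node(4,1) S=90.1439 payoff=22.8061 vs cont=24.3038 → 24.3038 [wait]  node(4,2) S=136.7300 payoff=0.0000 vs cont=5.1535 → 5.1535 [wait]  node(4,3) S=207.3917 payoff=0.0000 vs cont=0.0000 → 0.0000 [wait]  node(4,4) S=314.5711 payoff=0.0000 vs cont=0.0000 → 0.0000 [wait]  ⇒ S*(4)=59.4304
t_3: node(3,0) S=73.1935 payoff=39.7565 vs cont=37.5582 → 39.7565 [stop]  node(3,1) S=111.0197 payoff=1.9303 vs cont=14.1225 → 14.1225 [wait]  node(3,2) S=168.3944 payoff=0.0000 vs cont=2.4498 → 2.4498 [wait]  node(3,3) S=255.4201 payoff=0.0000 vs cont=0.0000 → 0.0000 [wait]  ⇒ S*(3)=73.1935
t_2: node(2,0) S=90.1439 payoff=22.8061 vs cont=25.9397 → 25.9397 [wait]  node(2,1) S=136.7300 payoff=0.0000 vs cont=7.9347 → 7.9347 [wait]  node(2,2) S=207.3917 payoff=0.0000 vs cont=1.1645 → 1.1645 [wait]  ⇒ S*(2)=-
t_1: node(1,0) S=111.0197 payoff=1.9303 vs cont=16.2867 → 16.2867 [wait]  node(1,1) S=168.3944 payoff=0.0000 vs cont=4.3525 → 4.3525 [wait]  ⇒ S*(1)=-
t_0: node(0,0) S=136.7300 payoff=0.0000 vs cont=9.9121 → 9.9121 [wait]  ⇒ S*(0)=-

price = 9.9121
boundary = - - - 73.1935 59.4304 73.1935
tree:
9.9121
16.2867 4.3525
25.9397 7.9347 1.1645
39.7565 14.1225 2.4498 0.0000
53.5196 24.3038 5.1535 0.0000 0.0000
64.6947 39.7565 10.8412 0.0000 0.0000 0.0000
73.7685 53.5196 22.8061 0.0000 0.0000 0.0000 0.0000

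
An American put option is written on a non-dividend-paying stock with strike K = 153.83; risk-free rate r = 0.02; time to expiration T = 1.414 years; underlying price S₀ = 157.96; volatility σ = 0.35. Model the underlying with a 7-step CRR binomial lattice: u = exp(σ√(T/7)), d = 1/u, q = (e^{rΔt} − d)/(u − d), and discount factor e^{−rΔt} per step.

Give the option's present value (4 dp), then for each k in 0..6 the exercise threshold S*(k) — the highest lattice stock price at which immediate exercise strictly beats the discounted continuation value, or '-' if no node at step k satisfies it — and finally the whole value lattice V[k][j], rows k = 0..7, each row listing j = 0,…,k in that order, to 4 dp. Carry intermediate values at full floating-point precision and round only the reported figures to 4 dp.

Δt=0.20200  u=1.17035  d=0.85444  q=0.47357  discount=0.99597
step 7 (expiry): payoffs max(K−S,0) = 101.3095 81.8913 55.2936 18.8622 0.0000 0.0000 0.0000 0.0000
step 6: (k=6,j=0): S=61.4675, (K−S)⁺=92.3625, hold=91.7422 ⇒ V=92.3625 exercise | (k=6,j=1): S=84.1937, (K−S)⁺=69.6363, hold=69.0161 ⇒ V=69.6363 exercise | (k=6,j=2): S=115.3223, (K−S)⁺=38.5077, hold=37.8875 ⇒ V=38.5077 exercise | (k=6,j=3): S=157.9600, (K−S)⁺=0.0000, hold=9.8896 ⇒ V=9.8896 continue | (k=6,j=4): S=216.3620, (K−S)⁺=0.0000, hold=0.0000 ⇒ V=0.0000 continue | (k=6,j=5): S=296.3566, (K−S)⁺=0.0000, hold=0.0000 ⇒ V=0.0000 continue | (k=6,j=6): S=405.9274, (K−S)⁺=0.0000, hold=0.0000 ⇒ V=0.0000 continue  boundary S*=115.3223
step 5: (k=5,j=0): S=71.9387, (K−S)⁺=81.8913, hold=81.2711 ⇒ V=81.8913 exercise | (k=5,j=1): S=98.5364, (K−S)⁺=55.2936, hold=54.6734 ⇒ V=55.2936 exercise | (k=5,j=2): S=134.9678, (K−S)⁺=18.8622, hold=24.8544 ⇒ V=24.8544 continue | (k=5,j=3): S=184.8690, (K−S)⁺=0.0000, hold=5.1852 ⇒ V=5.1852 continue | (k=5,j=4): S=253.2199, (K−S)⁺=0.0000, hold=0.0000 ⇒ V=0.0000 continue | (k=5,j=5): S=346.8419, (K−S)⁺=0.0000, hold=0.0000 ⇒ V=0.0000 continue  boundary S*=98.5364
step 4: (k=4,j=0): S=84.1937, (K−S)⁺=69.6363, hold=69.0161 ⇒ V=69.6363 exercise | (k=4,j=1): S=115.3223, (K−S)⁺=38.5077, hold=40.7138 ⇒ V=40.7138 continue | (k=4,j=2): S=157.9600, (K−S)⁺=0.0000, hold=15.4770 ⇒ V=15.4770 continue | (k=4,j=3): S=216.3620, (K−S)⁺=0.0000, hold=2.7186 ⇒ V=2.7186 continue | (k=4,j=4): S=296.3566, (K−S)⁺=0.0000, hold=0.0000 ⇒ V=0.0000 continue  boundary S*=84.1937
step 3: (k=3,j=0): S=98.5364, (K−S)⁺=55.2936, hold=55.7140 ⇒ V=55.7140 continue | (k=3,j=1): S=134.9678, (K−S)⁺=18.8622, hold=28.6465 ⇒ V=28.6465 continue | (k=3,j=2): S=184.8690, (K−S)⁺=0.0000, hold=9.3970 ⇒ V=9.3970 continue | (k=3,j=3): S=253.2199, (K−S)⁺=0.0000, hold=1.4254 ⇒ V=1.4254 continue  boundary S*=-
step 2: (k=2,j=0): S=115.3223, (K−S)⁺=38.5077, hold=42.7227 ⇒ V=42.7227 continue | (k=2,j=1): S=157.9600, (K−S)⁺=0.0000, hold=19.4518 ⇒ V=19.4518 continue | (k=2,j=2): S=216.3620, (K−S)⁺=0.0000, hold=5.5993 ⇒ V=5.5993 continue  boundary S*=-
step 1: (k=1,j=0): S=134.9678, (K−S)⁺=18.8622, hold=31.5745 ⇒ V=31.5745 continue | (k=1,j=1): S=184.8690, (K−S)⁺=0.0000, hold=12.8397 ⇒ V=12.8397 continue  boundary S*=-
step 0: (k=0,j=0): S=157.9600, (K−S)⁺=0.0000, hold=22.6107 ⇒ V=22.6107 continue  boundary S*=-

price = 22.6107
boundary = - - - - 84.1937 98.5364 115.3223
tree:
22.6107
31.5745 12.8397
42.7227 19.4518 5.5993
55.7140 28.6465 9.3970 1.4254
69.6363 40.7138 15.4770 2.7186 0.0000
81.8913 55.2936 24.8544 5.1852 0.0000 0.0000
92.3625 69.6363 38.5077 9.8896 0.0000 0.0000 0.0000
101.3095 81.8913 55.2936 18.8622 0.0000 0.0000 0.0000 0.0000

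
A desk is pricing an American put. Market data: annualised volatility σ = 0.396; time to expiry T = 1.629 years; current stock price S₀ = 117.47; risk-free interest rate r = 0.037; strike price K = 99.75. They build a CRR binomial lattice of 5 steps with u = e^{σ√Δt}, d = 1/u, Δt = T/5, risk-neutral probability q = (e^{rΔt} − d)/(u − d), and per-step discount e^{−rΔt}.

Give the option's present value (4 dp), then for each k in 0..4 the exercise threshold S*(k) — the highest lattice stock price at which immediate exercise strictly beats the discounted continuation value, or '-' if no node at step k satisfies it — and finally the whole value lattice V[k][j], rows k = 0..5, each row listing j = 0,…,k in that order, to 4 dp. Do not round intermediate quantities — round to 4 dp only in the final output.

price = 11.8686
boundary = - - - 59.6256 74.7477
tree:
11.8686
18.4250 4.7912
27.7613 8.3859 0.8664
40.1244 14.5543 1.6555 0.0000
52.1871 25.0023 3.1635 0.0000 0.0000
61.8094 40.1244 6.0451 0.0000 0.0000 0.0000

Δt=0.32580  u=1.25362  d=0.79769  q=0.47033  discount=0.98802
step 5 (expiry): payoffs max(K−S,0) = 61.8094 40.1244 6.0451 0.0000 0.0000 0.0000
step 4: (k=4,j=0): S=47.5629, (K−S)⁺=52.1871, hold=50.9919 ⇒ V=52.1871 exercise | (k=4,j=1): S=74.7477, (K−S)⁺=25.0023, hold=23.8071 ⇒ V=25.0023 exercise | (k=4,j=2): S=117.4700, (K−S)⁺=0.0000, hold=3.1635 ⇒ V=3.1635 continue | (k=4,j=3): S=184.6104, (K−S)⁺=0.0000, hold=0.0000 ⇒ V=0.0000 continue | (k=4,j=4): S=290.1252, (K−S)⁺=0.0000, hold=0.0000 ⇒ V=0.0000 continue  boundary S*=74.7477
step 3: (k=3,j=0): S=59.6256, (K−S)⁺=40.1244, hold=38.9291 ⇒ V=40.1244 exercise | (k=3,j=1): S=93.7049, (K−S)⁺=6.0451, hold=14.5543 ⇒ V=14.5543 continue | (k=3,j=2): S=147.2623, (K−S)⁺=0.0000, hold=1.6555 ⇒ V=1.6555 continue | (k=3,j=3): S=231.4306, (K−S)⁺=0.0000, hold=0.0000 ⇒ V=0.0000 continue  boundary S*=59.6256
step 2: (k=2,j=0): S=74.7477, (K−S)⁺=25.0023, hold=27.7613 ⇒ V=27.7613 continue | (k=2,j=1): S=117.4700, (K−S)⁺=0.0000, hold=8.3859 ⇒ V=8.3859 continue | (k=2,j=2): S=184.6104, (K−S)⁺=0.0000, hold=0.8664 ⇒ V=0.8664 continue  boundary S*=-
step 1: (k=1,j=0): S=93.7049, (K−S)⁺=6.0451, hold=18.4250 ⇒ V=18.4250 continue | (k=1,j=1): S=147.2623, (K−S)⁺=0.0000, hold=4.7912 ⇒ V=4.7912 continue  boundary S*=-
step 0: (k=0,j=0): S=117.4700, (K−S)⁺=0.0000, hold=11.8686 ⇒ V=11.8686 continue  boundary S*=-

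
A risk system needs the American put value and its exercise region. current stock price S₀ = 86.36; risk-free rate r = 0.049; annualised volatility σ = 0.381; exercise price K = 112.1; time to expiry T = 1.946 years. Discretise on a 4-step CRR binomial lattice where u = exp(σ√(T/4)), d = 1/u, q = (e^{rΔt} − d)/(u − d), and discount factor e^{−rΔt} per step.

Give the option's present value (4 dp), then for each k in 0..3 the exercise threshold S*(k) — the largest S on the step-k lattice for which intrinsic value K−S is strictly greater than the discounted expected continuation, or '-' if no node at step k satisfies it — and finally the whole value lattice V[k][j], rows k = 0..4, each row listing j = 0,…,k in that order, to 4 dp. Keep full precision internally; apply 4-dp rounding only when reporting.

Δt=0.48650  u=1.30440  d=0.76663  q=0.47881  discount=0.97644
step 4 (expiry): payoffs max(K−S,0) = 82.2692 61.3438 25.7400 0.0000 0.0000
step 3: (k=3,j=0): S=38.9114, (K−S)⁺=73.1886, hold=70.5479 ⇒ V=73.1886 exercise | (k=3,j=1): S=66.2065, (K−S)⁺=45.8935, hold=43.2528 ⇒ V=45.8935 exercise | (k=3,j=2): S=112.6483, (K−S)⁺=0.0000, hold=13.0993 ⇒ V=13.0993 continue | (k=3,j=3): S=191.6675, (K−S)⁺=0.0000, hold=0.0000 ⇒ V=0.0000 continue  boundary S*=66.2065
step 2: (k=2,j=0): S=50.7562, (K−S)⁺=61.3438, hold=58.7031 ⇒ V=61.3438 exercise | (k=2,j=1): S=86.3600, (K−S)⁺=25.7400, hold=29.4800 ⇒ V=29.4800 continue | (k=2,j=2): S=146.9388, (K−S)⁺=0.0000, hold=6.6664 ⇒ V=6.6664 continue  boundary S*=50.7562
step 1: (k=1,j=0): S=66.2065, (K−S)⁺=45.8935, hold=45.0014 ⇒ V=45.8935 exercise | (k=1,j=1): S=112.6483, (K−S)⁺=0.0000, hold=18.1194 ⇒ V=18.1194 continue  boundary S*=66.2065
step 0: (k=0,j=0): S=86.3600, (K−S)⁺=25.7400, hold=31.8271 ⇒ V=31.8271 continue  boundary S*=-

price = 31.8271
boundary = - 66.2065 50.7562 66.2065
tree:
31.8271
45.8935 18.1194
61.3438 29.4800 6.6664
73.1886 45.8935 13.0993 0.0000
82.2692 61.3438 25.7400 0.0000 0.0000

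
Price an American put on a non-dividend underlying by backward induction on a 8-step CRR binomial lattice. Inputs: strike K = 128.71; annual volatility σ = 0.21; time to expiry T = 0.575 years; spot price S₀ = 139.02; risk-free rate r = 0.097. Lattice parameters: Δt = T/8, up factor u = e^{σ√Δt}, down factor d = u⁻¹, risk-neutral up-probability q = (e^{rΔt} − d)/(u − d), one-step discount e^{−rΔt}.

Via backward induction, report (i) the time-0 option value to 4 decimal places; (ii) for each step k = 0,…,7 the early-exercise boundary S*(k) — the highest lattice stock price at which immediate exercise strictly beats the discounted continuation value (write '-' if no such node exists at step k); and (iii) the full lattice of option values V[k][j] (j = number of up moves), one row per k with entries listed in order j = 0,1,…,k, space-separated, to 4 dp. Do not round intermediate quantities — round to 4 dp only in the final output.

params: Δt=0.07187 u=1.05791 d=0.94526 q=0.54803 e^(-rΔt)=0.99305
t_8 payoffs: 40.1024 29.5417 17.7225 4.4945 0.0000 0.0000 0.0000 0.0000 0.0000
t_7: node(7,0) S=93.7393 payoff=34.9707 vs cont=34.0764 → 34.9707 [stop]  node(7,1) S=104.9116 payoff=23.7984 vs cont=22.9042 → 23.7984 [stop]  node(7,2) S=117.4154 payoff=11.2946 vs cont=10.4004 → 11.2946 [stop]  node(7,3) S=131.4094 payoff=0.0000 vs cont=2.0173 → 2.0173 [wait]  node(7,4) S=147.0713 payoff=0.0000 vs cont=0.0000 → 0.0000 [wait]  node(7,5) S=164.5999 payoff=0.0000 vs cont=0.0000 → 0.0000 [wait]  node(7,6) S=184.2176 payoff=0.0000 vs cont=0.0000 → 0.0000 [wait]  node(7,7) S=206.1734 payoff=0.0000 vs cont=0.0000 → 0.0000 [wait]  ⇒ S*(7)=117.4154
t_6: node(6,0) S=99.1683 payoff=29.5417 vs cont=28.6475 → 29.5417 [stop]  node(6,1) S=110.9875 payoff=17.7225 vs cont=16.8282 → 17.7225 [stop]  node(6,2) S=124.2155 payoff=4.4945 vs cont=6.1672 → 6.1672 [wait]  node(6,3) S=139.0200 payoff=0.0000 vs cont=0.9054 → 0.9054 [wait]  node(6,4) S=155.5890 payoff=0.0000 vs cont=0.0000 → 0.0000 [wait]  node(6,5) S=174.1327 payoff=0.0000 vs cont=0.0000 → 0.0000 [wait]  node(6,6) S=194.8866 payoff=0.0000 vs cont=0.0000 → 0.0000 [wait]  ⇒ S*(6)=110.9875
t_5: node(5,0) S=104.9116 payoff=23.7984 vs cont=22.9042 → 23.7984 [stop]  node(5,1) S=117.4154 payoff=11.2946 vs cont=11.3107 → 11.3107 [wait]  node(5,2) S=131.4094 payoff=0.0000 vs cont=3.2608 → 3.2608 [wait]  node(5,3) S=147.0713 payoff=0.0000 vs cont=0.4064 → 0.4064 [wait]  node(5,4) S=164.5999 payoff=0.0000 vs cont=0.0000 → 0.0000 [wait]  node(5,5) S=184.2176 payoff=0.0000 vs cont=0.0000 → 0.0000 [wait]  ⇒ S*(5)=104.9116
t_4: node(4,0) S=110.9875 payoff=17.7225 vs cont=16.8370 → 17.7225 [stop]  node(4,1) S=124.2155 payoff=4.4945 vs cont=6.8512 → 6.8512 [wait]  node(4,2) S=139.0200 payoff=0.0000 vs cont=1.6847 → 1.6847 [wait]  node(4,3) S=155.5890 payoff=0.0000 vs cont=0.1824 → 0.1824 [wait]  node(4,4) S=174.1327 payoff=0.0000 vs cont=0.0000 → 0.0000 [wait]  ⇒ S*(4)=110.9875
t_3: node(3,0) S=117.4154 payoff=11.2946 vs cont=11.6829 → 11.6829 [wait]  node(3,1) S=131.4094 payoff=0.0000 vs cont=3.9919 → 3.9919 [wait]  node(3,2) S=147.0713 payoff=0.0000 vs cont=0.8554 → 0.8554 [wait]  node(3,3) S=164.5999 payoff=0.0000 vs cont=0.0819 → 0.0819 [wait]  ⇒ S*(3)=-
t_2: node(2,0) S=124.2155 payoff=4.4945 vs cont=7.4161 → 7.4161 [wait]  node(2,1) S=139.0200 payoff=0.0000 vs cont=2.2572 → 2.2572 [wait]  node(2,2) S=155.5890 payoff=0.0000 vs cont=0.4285 → 0.4285 [wait]  ⇒ S*(2)=-
t_1: node(1,0) S=131.4094 payoff=0.0000 vs cont=4.5570 → 4.5570 [wait]  node(1,1) S=147.0713 payoff=0.0000 vs cont=1.2463 → 1.2463 [wait]  ⇒ S*(1)=-
t_0: node(0,0) S=139.0200 payoff=0.0000 vs cont=2.7236 → 2.7236 [wait]  ⇒ S*(0)=-

price = 2.7236
boundary = - - - - 110.9875 104.9116 110.9875 117.4154
tree:
2.7236
4.5570 1.2463
7.4161 2.2572 0.4285
11.6829 3.9919 0.8554 0.0819
17.7225 6.8512 1.6847 0.1824 0.0000
23.7984 11.3107 3.2608 0.4064 0.0000 0.0000
29.5417 17.7225 6.1672 0.9054 0.0000 0.0000 0.0000
34.9707 23.7984 11.2946 2.0173 0.0000 0.0000 0.0000 0.0000
40.1024 29.5417 17.7225 4.4945 0.0000 0.0000 0.0000 0.0000 0.0000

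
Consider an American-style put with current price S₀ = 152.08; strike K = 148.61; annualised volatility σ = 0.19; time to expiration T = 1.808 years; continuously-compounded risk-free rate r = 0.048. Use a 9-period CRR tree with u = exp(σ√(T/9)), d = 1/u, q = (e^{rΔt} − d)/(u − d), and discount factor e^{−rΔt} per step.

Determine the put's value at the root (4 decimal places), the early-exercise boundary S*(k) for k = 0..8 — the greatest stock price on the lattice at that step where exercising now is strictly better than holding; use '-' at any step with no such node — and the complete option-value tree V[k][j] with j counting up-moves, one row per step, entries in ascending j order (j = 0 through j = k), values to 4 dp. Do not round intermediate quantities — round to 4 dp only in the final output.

price = 9.4626
boundary = - - - 117.7930 108.1771 117.7930 128.2637 117.7930 128.2637
tree:
9.4626
14.4411 5.3162
21.4258 8.6448 2.5257
30.8170 13.6688 4.4440 0.9076
40.4329 20.9160 7.6308 1.7607 0.1842
49.2638 30.8170 12.7078 3.3658 0.4005 0.0000
57.3738 40.4329 20.3463 6.3131 0.8707 0.0000 0.0000
64.8218 49.2638 30.8170 11.5417 1.8927 0.0000 0.0000 0.0000
71.6617 57.3738 40.4329 20.3463 4.1146 0.0000 0.0000 0.0000 0.0000
77.9433 64.8218 49.2638 30.8170 8.9449 0.0000 0.0000 0.0000 0.0000 0.0000

Δt=0.20089  u=1.08889  d=0.91837  q=0.53554  discount=0.99040
step 9 (expiry): payoffs max(K−S,0) = 77.9433 64.8218 49.2638 30.8170 8.9449 0.0000 0.0000 0.0000 0.0000 0.0000
step 8: (k=8,j=0): S=76.9483, (K−S)⁺=71.6617, hold=70.2356 ⇒ V=71.6617 exercise | (k=8,j=1): S=91.2362, (K−S)⁺=57.3738, hold=55.9477 ⇒ V=57.3738 exercise | (k=8,j=2): S=108.1771, (K−S)⁺=40.4329, hold=39.0068 ⇒ V=40.4329 exercise | (k=8,j=3): S=128.2637, (K−S)⁺=20.3463, hold=18.9202 ⇒ V=20.3463 exercise | (k=8,j=4): S=152.0800, (K−S)⁺=0.0000, hold=4.1146 ⇒ V=4.1146 continue | (k=8,j=5): S=180.3186, (K−S)⁺=0.0000, hold=0.0000 ⇒ V=0.0000 continue | (k=8,j=6): S=213.8005, (K−S)⁺=0.0000, hold=0.0000 ⇒ V=0.0000 continue | (k=8,j=7): S=253.4995, (K−S)⁺=0.0000, hold=0.0000 ⇒ V=0.0000 continue | (k=8,j=8): S=300.5699, (K−S)⁺=0.0000, hold=0.0000 ⇒ V=0.0000 continue  boundary S*=128.2637
step 7: (k=7,j=0): S=83.7882, (K−S)⁺=64.8218, hold=63.3957 ⇒ V=64.8218 exercise | (k=7,j=1): S=99.3462, (K−S)⁺=49.2638, hold=47.8377 ⇒ V=49.2638 exercise | (k=7,j=2): S=117.7930, (K−S)⁺=30.8170, hold=29.3909 ⇒ V=30.8170 exercise | (k=7,j=3): S=139.6651, (K−S)⁺=8.9449, hold=11.5417 ⇒ V=11.5417 continue | (k=7,j=4): S=165.5985, (K−S)⁺=0.0000, hold=1.8927 ⇒ V=1.8927 continue | (k=7,j=5): S=196.3472, (K−S)⁺=0.0000, hold=0.0000 ⇒ V=0.0000 continue | (k=7,j=6): S=232.8053, (K−S)⁺=0.0000, hold=0.0000 ⇒ V=0.0000 continue | (k=7,j=7): S=276.0332, (K−S)⁺=0.0000, hold=0.0000 ⇒ V=0.0000 continue  boundary S*=117.7930
step 6: (k=6,j=0): S=91.2362, (K−S)⁺=57.3738, hold=55.9477 ⇒ V=57.3738 exercise | (k=6,j=1): S=108.1771, (K−S)⁺=40.4329, hold=39.0068 ⇒ V=40.4329 exercise | (k=6,j=2): S=128.2637, (K−S)⁺=20.3463, hold=20.2976 ⇒ V=20.3463 exercise | (k=6,j=3): S=152.0800, (K−S)⁺=0.0000, hold=6.3131 ⇒ V=6.3131 continue | (k=6,j=4): S=180.3186, (K−S)⁺=0.0000, hold=0.8707 ⇒ V=0.8707 continue | (k=6,j=5): S=213.8005, (K−S)⁺=0.0000, hold=0.0000 ⇒ V=0.0000 continue | (k=6,j=6): S=253.4995, (K−S)⁺=0.0000, hold=0.0000 ⇒ V=0.0000 continue  boundary S*=128.2637
step 5: (k=5,j=0): S=99.3462, (K−S)⁺=49.2638, hold=47.8377 ⇒ V=49.2638 exercise | (k=5,j=1): S=117.7930, (K−S)⁺=30.8170, hold=29.3909 ⇒ V=30.8170 exercise | (k=5,j=2): S=139.6651, (K−S)⁺=8.9449, hold=12.7078 ⇒ V=12.7078 continue | (k=5,j=3): S=165.5985, (K−S)⁺=0.0000, hold=3.3658 ⇒ V=3.3658 continue | (k=5,j=4): S=196.3472, (K−S)⁺=0.0000, hold=0.4005 ⇒ V=0.4005 continue | (k=5,j=5): S=232.8053, (K−S)⁺=0.0000, hold=0.0000 ⇒ V=0.0000 continue  boundary S*=117.7930
step 4: (k=4,j=0): S=108.1771, (K−S)⁺=40.4329, hold=39.0068 ⇒ V=40.4329 exercise | (k=4,j=1): S=128.2637, (K−S)⁺=20.3463, hold=20.9160 ⇒ V=20.9160 continue | (k=4,j=2): S=152.0800, (K−S)⁺=0.0000, hold=7.6308 ⇒ V=7.6308 continue | (k=4,j=3): S=180.3186, (K−S)⁺=0.0000, hold=1.7607 ⇒ V=1.7607 continue | (k=4,j=4): S=213.8005, (K−S)⁺=0.0000, hold=0.1842 ⇒ V=0.1842 continue  boundary S*=108.1771
step 3: (k=3,j=0): S=117.7930, (K−S)⁺=30.8170, hold=29.6931 ⇒ V=30.8170 exercise | (k=3,j=1): S=139.6651, (K−S)⁺=8.9449, hold=13.6688 ⇒ V=13.6688 continue | (k=3,j=2): S=165.5985, (K−S)⁺=0.0000, hold=4.4440 ⇒ V=4.4440 continue | (k=3,j=3): S=196.3472, (K−S)⁺=0.0000, hold=0.9076 ⇒ V=0.9076 continue  boundary S*=117.7930
step 2: (k=2,j=0): S=128.2637, (K−S)⁺=20.3463, hold=21.4258 ⇒ V=21.4258 continue | (k=2,j=1): S=152.0800, (K−S)⁺=0.0000, hold=8.6448 ⇒ V=8.6448 continue | (k=2,j=2): S=180.3186, (K−S)⁺=0.0000, hold=2.5257 ⇒ V=2.5257 continue  boundary S*=-
step 1: (k=1,j=0): S=139.6651, (K−S)⁺=8.9449, hold=14.4411 ⇒ V=14.4411 continue | (k=1,j=1): S=165.5985, (K−S)⁺=0.0000, hold=5.3162 ⇒ V=5.3162 continue  boundary S*=-
step 0: (k=0,j=0): S=152.0800, (K−S)⁺=0.0000, hold=9.4626 ⇒ V=9.4626 continue  boundary S*=-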